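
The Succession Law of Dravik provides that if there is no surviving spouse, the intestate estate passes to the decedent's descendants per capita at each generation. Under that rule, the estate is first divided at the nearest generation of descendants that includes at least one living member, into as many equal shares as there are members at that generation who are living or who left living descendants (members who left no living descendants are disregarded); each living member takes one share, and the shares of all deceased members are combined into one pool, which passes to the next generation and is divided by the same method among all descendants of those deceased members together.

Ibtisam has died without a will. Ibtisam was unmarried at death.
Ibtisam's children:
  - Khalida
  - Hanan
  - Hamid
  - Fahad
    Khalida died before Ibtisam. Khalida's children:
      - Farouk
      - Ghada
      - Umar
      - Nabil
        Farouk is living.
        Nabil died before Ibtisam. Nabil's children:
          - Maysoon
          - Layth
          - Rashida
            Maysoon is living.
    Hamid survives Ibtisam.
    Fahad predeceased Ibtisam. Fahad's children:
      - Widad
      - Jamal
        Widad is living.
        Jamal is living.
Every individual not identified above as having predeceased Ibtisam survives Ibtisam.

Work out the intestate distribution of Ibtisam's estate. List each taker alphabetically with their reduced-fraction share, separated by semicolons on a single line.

Farouk 1/12; Ghada 1/12; Hamid 1/4; Hanan 1/4; Jamal 1/12; Layth 1/36; Maysoon 1/36; Rashida 1/36; Umar 1/12; Widad 1/12

There is no surviving spouse, so the entire estate passes to Ibtisam's descendants per capita at each generation.
At generation 1 (Khalida, Hanan, Hamid, Fahad) there are 4 shares of (1)/4 = 1/4 each.
Living: Hanan and Hamid — each takes 1/4.
Deceased: Khalida and Fahad. Their combined 1/2 is pooled and carried to generation 2.
At generation 2 (Farouk, Ghada, Umar, Nabil, Widad, Jamal) there are 6 shares of (1/2)/6 = 1/12 each.
Living: Farouk, Ghada, Umar, Widad, and Jamal — each takes 1/12.
Deceased: Nabil. That 1/12 share is carried to generation 3.
At generation 3 (Maysoon, Layth, Rashida) there are 3 shares of (1/12)/3 = 1/36 each.
Living: Maysoon, Layth, and Rashida — each takes 1/36.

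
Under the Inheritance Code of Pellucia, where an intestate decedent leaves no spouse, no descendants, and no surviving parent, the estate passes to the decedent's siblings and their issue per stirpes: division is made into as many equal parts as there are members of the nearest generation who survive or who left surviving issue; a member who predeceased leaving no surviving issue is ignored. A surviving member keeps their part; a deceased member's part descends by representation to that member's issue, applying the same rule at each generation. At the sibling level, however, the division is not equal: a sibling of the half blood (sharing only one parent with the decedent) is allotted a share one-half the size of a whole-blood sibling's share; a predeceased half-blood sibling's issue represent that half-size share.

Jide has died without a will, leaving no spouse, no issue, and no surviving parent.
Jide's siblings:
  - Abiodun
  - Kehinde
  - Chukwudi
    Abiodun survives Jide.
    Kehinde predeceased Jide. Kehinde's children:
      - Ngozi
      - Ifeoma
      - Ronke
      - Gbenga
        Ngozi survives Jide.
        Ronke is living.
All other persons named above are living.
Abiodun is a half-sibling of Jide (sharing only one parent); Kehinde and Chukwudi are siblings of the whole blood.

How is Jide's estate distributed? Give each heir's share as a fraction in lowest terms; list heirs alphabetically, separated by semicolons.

No spouse, descendants, or parent survives, so the estate passes to Jide's siblings per stirpes.
Half-blood siblings count for one-half the weight of whole-blood siblings at the initial division.
Dividing 1 in proportion to weights (total weight 5/2): Abiodun (weight 1/2) → 1/5; Kehinde (weight 1) → 2/5; Chukwudi (weight 1) → 2/5.
Abiodun is living and takes 1/5.
Kehinde predeceased; the 2/5 allotted to Kehinde's branch passes to Kehinde's issue by representation.
The 2/5 is divided into 4 equal shares of 1/10 among Ngozi, Ifeoma, Ronke, Gbenga.
Ngozi is living and takes 1/10.
Ifeoma is living and takes 1/10.
Ronke is living and takes 1/10.
Gbenga is living and takes 1/10.
Chukwudi is living and takes 2/5.

Abiodun 1/5; Chukwudi 2/5; Gbenga 1/10; Ifeoma 1/10; Ngozi 1/10; Ronke 1/10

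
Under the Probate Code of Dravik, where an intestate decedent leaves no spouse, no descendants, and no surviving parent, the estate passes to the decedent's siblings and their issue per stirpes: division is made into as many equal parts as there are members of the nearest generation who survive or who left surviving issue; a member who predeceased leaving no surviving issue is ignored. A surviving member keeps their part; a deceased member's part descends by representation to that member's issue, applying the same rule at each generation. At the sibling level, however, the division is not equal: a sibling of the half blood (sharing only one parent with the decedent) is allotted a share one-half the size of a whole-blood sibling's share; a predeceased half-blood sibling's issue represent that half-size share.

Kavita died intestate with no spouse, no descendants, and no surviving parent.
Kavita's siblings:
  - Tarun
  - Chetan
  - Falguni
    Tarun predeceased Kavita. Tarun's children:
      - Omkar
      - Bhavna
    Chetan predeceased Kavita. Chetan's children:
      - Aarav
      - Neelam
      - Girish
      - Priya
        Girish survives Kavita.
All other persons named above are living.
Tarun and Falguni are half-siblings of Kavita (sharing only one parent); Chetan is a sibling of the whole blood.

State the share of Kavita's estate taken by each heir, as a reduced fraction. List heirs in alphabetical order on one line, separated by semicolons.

Aarav 1/8; Bhavna 1/8; Falguni 1/4; Girish 1/8; Neelam 1/8; Omkar 1/8; Priya 1/8

No spouse, descendants, or parent survives, so the estate passes to Kavita's siblings per stirpes.
Half-blood siblings count for one-half the weight of whole-blood siblings at the initial division.
Dividing 1 in proportion to weights (total weight 2): Tarun (weight 1/2) → 1/4; Chetan (weight 1) → 1/2; Falguni (weight 1/2) → 1/4.
Tarun predeceased; the 1/4 allotted to Tarun's branch passes to Tarun's issue by representation.
The 1/4 is divided into 2 equal shares of 1/8 among Omkar, Bhavna.
Omkar is living and takes 1/8.
Bhavna is living and takes 1/8.
Chetan predeceased; the 1/2 allotted to Chetan's branch passes to Chetan's issue by representation.
The 1/2 is divided into 4 equal shares of 1/8 among Aarav, Neelam, Girish, Priya.
Aarav is living and takes 1/8.
Neelam is living and takes 1/8.
Girish is living and takes 1/8.
Priya is living and takes 1/8.
Falguni is living and takes 1/4.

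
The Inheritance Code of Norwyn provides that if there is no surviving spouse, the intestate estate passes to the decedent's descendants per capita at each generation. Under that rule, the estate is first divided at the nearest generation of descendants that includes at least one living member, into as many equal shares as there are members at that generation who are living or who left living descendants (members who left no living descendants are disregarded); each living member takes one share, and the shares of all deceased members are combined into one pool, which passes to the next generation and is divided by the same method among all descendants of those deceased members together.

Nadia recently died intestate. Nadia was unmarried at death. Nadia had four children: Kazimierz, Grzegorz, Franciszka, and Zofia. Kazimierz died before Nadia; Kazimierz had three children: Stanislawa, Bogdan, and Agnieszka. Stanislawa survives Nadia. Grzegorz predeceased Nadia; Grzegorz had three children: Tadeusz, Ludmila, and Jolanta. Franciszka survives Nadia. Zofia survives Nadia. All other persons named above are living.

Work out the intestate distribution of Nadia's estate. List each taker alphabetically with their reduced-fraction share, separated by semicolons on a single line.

There is no surviving spouse, so the entire estate passes to Nadia's descendants per capita at each generation.
At generation 1 (Kazimierz, Grzegorz, Franciszka, Zofia) there are 4 shares of (1)/4 = 1/4 each.
Living: Franciszka and Zofia — each takes 1/4.
Deceased: Kazimierz and Grzegorz. Their combined 1/2 is pooled and carried to generation 2.
At generation 2 (Stanislawa, Bogdan, Agnieszka, Tadeusz, Ludmila, Jolanta) there are 6 shares of (1/2)/6 = 1/12 each.
Living: Stanislawa, Bogdan, Agnieszka, Tadeusz, Ludmila, and Jolanta — each takes 1/12.

Agnieszka 1/12; Bogdan 1/12; Franciszka 1/4; Jolanta 1/12; Ludmila 1/12; Stanislawa 1/12; Tadeusz 1/12; Zofia 1/4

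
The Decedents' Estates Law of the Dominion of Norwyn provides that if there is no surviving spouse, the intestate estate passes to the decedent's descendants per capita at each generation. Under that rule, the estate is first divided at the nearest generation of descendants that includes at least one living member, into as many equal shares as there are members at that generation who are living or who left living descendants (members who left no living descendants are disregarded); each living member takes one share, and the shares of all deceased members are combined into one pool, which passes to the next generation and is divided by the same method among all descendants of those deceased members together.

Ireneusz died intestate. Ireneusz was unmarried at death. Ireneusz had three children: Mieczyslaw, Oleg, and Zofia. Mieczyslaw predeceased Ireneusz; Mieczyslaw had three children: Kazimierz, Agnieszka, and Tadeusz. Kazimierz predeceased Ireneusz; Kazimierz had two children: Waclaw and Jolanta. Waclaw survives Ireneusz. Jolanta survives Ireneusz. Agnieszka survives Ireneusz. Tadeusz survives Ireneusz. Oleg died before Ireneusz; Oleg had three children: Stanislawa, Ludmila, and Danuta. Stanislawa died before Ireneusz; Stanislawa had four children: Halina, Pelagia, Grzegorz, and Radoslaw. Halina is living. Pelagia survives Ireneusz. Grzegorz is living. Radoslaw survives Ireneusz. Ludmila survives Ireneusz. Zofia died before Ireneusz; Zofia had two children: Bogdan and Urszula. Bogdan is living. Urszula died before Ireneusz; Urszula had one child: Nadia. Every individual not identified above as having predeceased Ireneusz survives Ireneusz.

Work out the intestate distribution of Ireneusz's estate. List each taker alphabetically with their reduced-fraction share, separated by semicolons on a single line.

There is no surviving spouse, so the entire estate passes to Ireneusz's descendants per capita at each generation.
No one at generation 1 (Mieczyslaw, Oleg, Zofia) is living; moving to the next generation.
At generation 2 (Kazimierz, Agnieszka, Tadeusz, Stanislawa, Ludmila, Danuta, Bogdan, Urszula) there are 8 shares of (1)/8 = 1/8 each.
Living: Agnieszka, Tadeusz, Ludmila, Danuta, and Bogdan — each takes 1/8.
Deceased: Kazimierz, Stanislawa, and Urszula. Their combined 3/8 is pooled and carried to generation 3.
At generation 3 (Waclaw, Jolanta, Halina, Pelagia, Grzegorz, Radoslaw, Nadia) there are 7 shares of (3/8)/7 = 3/56 each.
Living: Waclaw, Jolanta, Halina, Pelagia, Grzegorz, Radoslaw, and Nadia — each takes 3/56.

Agnieszka 1/8; Bogdan 1/8; Danuta 1/8; Grzegorz 3/56; Halina 3/56; Jolanta 3/56; Ludmila 1/8; Nadia 3/56; Pelagia 3/56; Radoslaw 3/56; Tadeusz 1/8; Waclaw 3/56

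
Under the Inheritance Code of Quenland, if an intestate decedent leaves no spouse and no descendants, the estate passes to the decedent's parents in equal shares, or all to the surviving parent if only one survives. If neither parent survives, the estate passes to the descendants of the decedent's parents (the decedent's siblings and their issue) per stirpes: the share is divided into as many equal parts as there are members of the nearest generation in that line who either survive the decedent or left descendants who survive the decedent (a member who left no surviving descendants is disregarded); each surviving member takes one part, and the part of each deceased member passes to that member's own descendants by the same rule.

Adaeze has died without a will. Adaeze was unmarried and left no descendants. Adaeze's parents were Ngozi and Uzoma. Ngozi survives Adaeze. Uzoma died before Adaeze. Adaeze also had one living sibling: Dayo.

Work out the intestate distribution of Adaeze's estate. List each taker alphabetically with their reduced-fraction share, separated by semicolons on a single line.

Ngozi 1

Only one parent, Ngozi, survives, so Ngozi takes the entire estate. The siblings take nothing because a surviving parent has priority.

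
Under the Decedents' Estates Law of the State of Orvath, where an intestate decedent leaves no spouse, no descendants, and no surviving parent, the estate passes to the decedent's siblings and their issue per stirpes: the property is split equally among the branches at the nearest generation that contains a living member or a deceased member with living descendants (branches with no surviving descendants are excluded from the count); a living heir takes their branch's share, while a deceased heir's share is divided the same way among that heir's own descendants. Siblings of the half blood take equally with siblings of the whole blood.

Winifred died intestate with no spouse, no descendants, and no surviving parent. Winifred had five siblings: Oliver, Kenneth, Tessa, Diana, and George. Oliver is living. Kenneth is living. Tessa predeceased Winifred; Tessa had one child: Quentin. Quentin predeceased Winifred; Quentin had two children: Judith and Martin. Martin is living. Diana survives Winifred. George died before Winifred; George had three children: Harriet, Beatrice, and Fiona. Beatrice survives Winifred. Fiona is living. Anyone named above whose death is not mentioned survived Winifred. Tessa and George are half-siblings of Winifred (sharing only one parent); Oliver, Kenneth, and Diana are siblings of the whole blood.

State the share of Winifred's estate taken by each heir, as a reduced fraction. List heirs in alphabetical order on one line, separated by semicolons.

No spouse, descendants, or parent survives, so the estate passes to Winifred's siblings per stirpes.
Half-blood and whole-blood siblings take equally under the stated rule.
The estate is divided into 5 equal shares of 1/5 among Oliver, Kenneth, Tessa, Diana, George.
Oliver is living and takes 1/5.
Kenneth is living and takes 1/5.
Tessa predeceased; the 1/5 allotted to Tessa's branch passes to Tessa's issue by representation.
Quentin's line is the sole branch at this level, so the full 1/5 passes to Quentin's issue by representation.
The 1/5 is divided into 2 equal shares of 1/10 among Judith, Martin.
Judith is living and takes 1/10.
Martin is living and takes 1/10.
Diana is living and takes 1/5.
George predeceased; the 1/5 allotted to George's branch passes to George's issue by representation.
The 1/5 is divided into 3 equal shares of 1/15 among Harriet, Beatrice, Fiona.
Harriet is living and takes 1/15.
Beatrice is living and takes 1/15.
Fiona is living and takes 1/15.

Beatrice 1/15; Diana 1/5; Fiona 1/15; Harriet 1/15; Judith 1/10; Kenneth 1/5; Martin 1/10; Oliver 1/5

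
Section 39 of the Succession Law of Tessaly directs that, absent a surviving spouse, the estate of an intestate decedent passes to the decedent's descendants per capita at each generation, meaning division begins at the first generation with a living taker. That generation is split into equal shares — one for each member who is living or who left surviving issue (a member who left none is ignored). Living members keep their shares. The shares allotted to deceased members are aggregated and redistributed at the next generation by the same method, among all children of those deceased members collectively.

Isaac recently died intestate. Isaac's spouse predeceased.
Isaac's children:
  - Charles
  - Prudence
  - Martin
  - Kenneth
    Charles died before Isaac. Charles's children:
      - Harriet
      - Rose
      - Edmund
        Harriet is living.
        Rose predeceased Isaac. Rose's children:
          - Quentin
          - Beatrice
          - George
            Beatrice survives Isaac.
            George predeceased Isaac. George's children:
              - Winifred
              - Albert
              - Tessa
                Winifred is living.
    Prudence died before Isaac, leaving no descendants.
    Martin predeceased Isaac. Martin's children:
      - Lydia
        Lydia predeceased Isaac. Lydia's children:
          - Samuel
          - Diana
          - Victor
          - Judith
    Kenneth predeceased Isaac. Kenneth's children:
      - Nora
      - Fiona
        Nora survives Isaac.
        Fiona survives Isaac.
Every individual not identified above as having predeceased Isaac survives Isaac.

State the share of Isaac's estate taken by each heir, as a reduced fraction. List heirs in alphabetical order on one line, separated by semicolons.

There is no surviving spouse, so the entire estate passes to Isaac's descendants per capita at each generation.
No one at generation 1 (Charles, Martin, Kenneth) is living; moving to the next generation.
At generation 2 (Harriet, Rose, Edmund, Lydia, Nora, Fiona) there are 6 shares of (1)/6 = 1/6 each.
Living: Harriet, Edmund, Nora, and Fiona — each takes 1/6.
Deceased: Rose and Lydia. Their combined 1/3 is pooled and carried to generation 3.
At generation 3 (Quentin, Beatrice, George, Samuel, Diana, Victor, Judith) there are 7 shares of (1/3)/7 = 1/21 each.
Living: Quentin, Beatrice, Samuel, Diana, Victor, and Judith — each takes 1/21.
Deceased: George. That 1/21 share is carried to generation 4.
At generation 4 (Winifred, Albert, Tessa) there are 3 shares of (1/21)/3 = 1/63 each.
Living: Winifred, Albert, and Tessa — each takes 1/63.

Albert 1/63; Beatrice 1/21; Diana 1/21; Edmund 1/6; Fiona 1/6; Harriet 1/6; Judith 1/21; Nora 1/6; Quentin 1/21; Samuel 1/21; Tessa 1/63; Victor 1/21; Winifred 1/63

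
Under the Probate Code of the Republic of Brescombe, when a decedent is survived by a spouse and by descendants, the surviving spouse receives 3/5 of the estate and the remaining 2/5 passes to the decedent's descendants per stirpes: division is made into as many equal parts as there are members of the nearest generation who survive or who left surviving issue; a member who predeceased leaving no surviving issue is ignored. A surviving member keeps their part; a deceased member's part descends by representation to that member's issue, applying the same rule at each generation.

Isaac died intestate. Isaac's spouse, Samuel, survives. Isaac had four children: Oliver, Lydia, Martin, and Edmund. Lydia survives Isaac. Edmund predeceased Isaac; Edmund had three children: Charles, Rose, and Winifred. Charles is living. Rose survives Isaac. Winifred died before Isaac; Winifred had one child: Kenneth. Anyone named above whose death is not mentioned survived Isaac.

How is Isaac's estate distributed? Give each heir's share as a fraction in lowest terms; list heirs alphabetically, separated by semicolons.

Charles 1/30; Kenneth 1/30; Lydia 1/10; Martin 1/10; Oliver 1/10; Rose 1/30; Samuel 3/5

Samuel, as surviving spouse, takes 3/5.
The remaining 2/5 passes to Isaac's descendants per stirpes.
The 2/5 is divided into 4 equal shares of 1/10 among Oliver, Lydia, Martin, Edmund.
Oliver is living and takes 1/10.
Lydia is living and takes 1/10.
Martin is living and takes 1/10.
Edmund predeceased; the 1/10 allotted to Edmund's branch passes to Edmund's issue by representation.
The 1/10 is divided into 3 equal shares of 1/30 among Charles, Rose, Winifred.
Charles is living and takes 1/30.
Rose is living and takes 1/30.
Winifred predeceased; the 1/30 allotted to Winifred's branch passes to Winifred's issue by representation.
Kenneth is the sole taker at this level and receives the full 1/30.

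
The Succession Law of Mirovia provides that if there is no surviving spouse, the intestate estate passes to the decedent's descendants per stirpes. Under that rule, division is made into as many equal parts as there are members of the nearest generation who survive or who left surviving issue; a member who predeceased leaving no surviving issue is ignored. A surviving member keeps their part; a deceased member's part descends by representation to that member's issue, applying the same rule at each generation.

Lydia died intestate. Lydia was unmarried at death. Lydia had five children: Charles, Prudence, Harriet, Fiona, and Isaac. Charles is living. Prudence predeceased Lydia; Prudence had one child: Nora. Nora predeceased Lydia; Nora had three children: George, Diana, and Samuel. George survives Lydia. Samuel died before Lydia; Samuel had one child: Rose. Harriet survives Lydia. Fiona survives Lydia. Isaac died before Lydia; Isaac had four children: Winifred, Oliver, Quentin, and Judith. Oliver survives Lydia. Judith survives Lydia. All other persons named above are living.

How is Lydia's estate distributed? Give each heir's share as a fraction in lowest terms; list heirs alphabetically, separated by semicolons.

Charles 1/5; Diana 1/15; Fiona 1/5; George 1/15; Harriet 1/5; Judith 1/20; Oliver 1/20; Quentin 1/20; Rose 1/15; Winifred 1/20

There is no surviving spouse, so the entire estate passes to Lydia's descendants per stirpes.
The estate is divided into 5 equal shares of 1/5 among Charles, Prudence, Harriet, Fiona, Isaac.
Charles is living and takes 1/5.
Prudence predeceased; the 1/5 allotted to Prudence's branch passes to Prudence's issue by representation.
Nora's line is the sole branch at this level, so the full 1/5 passes to Nora's issue by representation.
The 1/5 is divided into 3 equal shares of 1/15 among George, Diana, Samuel.
George is living and takes 1/15.
Diana is living and takes 1/15.
Samuel predeceased; the 1/15 allotted to Samuel's branch passes to Samuel's issue by representation.
Rose is the sole taker at this level and receives the full 1/15.
Harriet is living and takes 1/5.
Fiona is living and takes 1/5.
Isaac predeceased; the 1/5 allotted to Isaac's branch passes to Isaac's issue by representation.
The 1/5 is divided into 4 equal shares of 1/20 among Winifred, Oliver, Quentin, Judith.
Winifred is living and takes 1/20.
Oliver is living and takes 1/20.
Quentin is living and takes 1/20.
Judith is living and takes 1/20.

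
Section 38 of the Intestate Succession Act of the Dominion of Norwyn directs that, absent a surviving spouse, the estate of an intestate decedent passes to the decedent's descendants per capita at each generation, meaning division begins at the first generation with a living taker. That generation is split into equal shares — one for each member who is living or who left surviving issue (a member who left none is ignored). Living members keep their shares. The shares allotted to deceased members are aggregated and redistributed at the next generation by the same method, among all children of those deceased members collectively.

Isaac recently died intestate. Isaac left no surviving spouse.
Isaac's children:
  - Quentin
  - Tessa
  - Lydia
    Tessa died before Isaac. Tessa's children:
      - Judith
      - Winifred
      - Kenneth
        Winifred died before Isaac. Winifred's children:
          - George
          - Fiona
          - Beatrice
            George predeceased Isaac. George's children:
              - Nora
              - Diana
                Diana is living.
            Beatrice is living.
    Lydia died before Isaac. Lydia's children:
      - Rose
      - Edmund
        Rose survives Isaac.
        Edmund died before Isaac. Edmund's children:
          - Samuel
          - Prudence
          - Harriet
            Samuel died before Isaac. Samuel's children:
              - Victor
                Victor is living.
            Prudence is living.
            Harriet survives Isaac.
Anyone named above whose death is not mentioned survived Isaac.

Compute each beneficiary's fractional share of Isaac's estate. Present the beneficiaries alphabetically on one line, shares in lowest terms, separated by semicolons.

There is no surviving spouse, so the entire estate passes to Isaac's descendants per capita at each generation.
At generation 1 (Quentin, Tessa, Lydia) there are 3 shares of (1)/3 = 1/3 each.
Living: Quentin — each takes 1/3.
Deceased: Tessa and Lydia. Their combined 2/3 is pooled and carried to generation 2.
At generation 2 (Judith, Winifred, Kenneth, Rose, Edmund) there are 5 shares of (2/3)/5 = 2/15 each.
Living: Judith, Kenneth, and Rose — each takes 2/15.
Deceased: Winifred and Edmund. Their combined 4/15 is pooled and carried to generation 3.
At generation 3 (George, Fiona, Beatrice, Samuel, Prudence, Harriet) there are 6 shares of (4/15)/6 = 2/45 each.
Living: Fiona, Beatrice, Prudence, and Harriet — each takes 2/45.
Deceased: George and Samuel. Their combined 4/45 is pooled and carried to generation 4.
At generation 4 (Nora, Diana, Victor) there are 3 shares of (4/45)/3 = 4/135 each.
Living: Nora, Diana, and Victor — each takes 4/135.

Beatrice 2/45; Diana 4/135; Fiona 2/45; Harriet 2/45; Judith 2/15; Kenneth 2/15; Nora 4/135; Prudence 2/45; Quentin 1/3; Rose 2/15; Victor 4/135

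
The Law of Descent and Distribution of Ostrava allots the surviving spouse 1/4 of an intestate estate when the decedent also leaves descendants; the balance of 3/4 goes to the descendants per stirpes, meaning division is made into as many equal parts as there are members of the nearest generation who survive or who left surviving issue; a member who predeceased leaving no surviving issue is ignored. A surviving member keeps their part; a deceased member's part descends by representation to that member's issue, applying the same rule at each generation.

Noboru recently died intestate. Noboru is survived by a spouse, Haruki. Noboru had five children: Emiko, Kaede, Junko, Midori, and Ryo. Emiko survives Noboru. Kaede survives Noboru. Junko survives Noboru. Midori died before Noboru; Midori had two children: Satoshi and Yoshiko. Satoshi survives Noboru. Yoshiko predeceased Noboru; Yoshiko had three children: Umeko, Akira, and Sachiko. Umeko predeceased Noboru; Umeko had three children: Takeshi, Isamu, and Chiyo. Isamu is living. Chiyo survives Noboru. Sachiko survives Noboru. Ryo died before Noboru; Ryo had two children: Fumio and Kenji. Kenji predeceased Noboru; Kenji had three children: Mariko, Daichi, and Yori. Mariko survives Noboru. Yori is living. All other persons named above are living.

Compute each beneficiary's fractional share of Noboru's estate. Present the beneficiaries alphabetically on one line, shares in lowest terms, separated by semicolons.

Haruki, as surviving spouse, takes 1/4.
The remaining 3/4 passes to Noboru's descendants per stirpes.
The 3/4 is divided into 5 equal shares of 3/20 among Emiko, Kaede, Junko, Midori, Ryo.
Emiko is living and takes 3/20.
Kaede is living and takes 3/20.
Junko is living and takes 3/20.
Midori predeceased; the 3/20 allotted to Midori's branch passes to Midori's issue by representation.
The 3/20 is divided into 2 equal shares of 3/40 among Satoshi, Yoshiko.
Satoshi is living and takes 3/40.
Yoshiko predeceased; the 3/40 allotted to Yoshiko's branch passes to Yoshiko's issue by representation.
The 3/40 is divided into 3 equal shares of 1/40 among Umeko, Akira, Sachiko.
Umeko predeceased; the 1/40 allotted to Umeko's branch passes to Umeko's issue by representation.
The 1/40 is divided into 3 equal shares of 1/120 among Takeshi, Isamu, Chiyo.
Takeshi is living and takes 1/120.
Isamu is living and takes 1/120.
Chiyo is living and takes 1/120.
Akira is living and takes 1/40.
Sachiko is living and takes 1/40.
Ryo predeceased; the 3/20 allotted to Ryo's branch passes to Ryo's issue by representation.
The 3/20 is divided into 2 equal shares of 3/40 among Fumio, Kenji.
Fumio is living and takes 3/40.
Kenji predeceased; the 3/40 allotted to Kenji's branch passes to Kenji's issue by representation.
The 3/40 is divided into 3 equal shares of 1/40 among Mariko, Daichi, Yori.
Mariko is living and takes 1/40.
Daichi is living and takes 1/40.
Yori is living and takes 1/40.

Akira 1/40; Chiyo 1/120; Daichi 1/40; Emiko 3/20; Fumio 3/40; Haruki 1/4; Isamu 1/120; Junko 3/20; Kaede 3/20; Mariko 1/40; Sachiko 1/40; Satoshi 3/40; Takeshi 1/120; Yori 1/40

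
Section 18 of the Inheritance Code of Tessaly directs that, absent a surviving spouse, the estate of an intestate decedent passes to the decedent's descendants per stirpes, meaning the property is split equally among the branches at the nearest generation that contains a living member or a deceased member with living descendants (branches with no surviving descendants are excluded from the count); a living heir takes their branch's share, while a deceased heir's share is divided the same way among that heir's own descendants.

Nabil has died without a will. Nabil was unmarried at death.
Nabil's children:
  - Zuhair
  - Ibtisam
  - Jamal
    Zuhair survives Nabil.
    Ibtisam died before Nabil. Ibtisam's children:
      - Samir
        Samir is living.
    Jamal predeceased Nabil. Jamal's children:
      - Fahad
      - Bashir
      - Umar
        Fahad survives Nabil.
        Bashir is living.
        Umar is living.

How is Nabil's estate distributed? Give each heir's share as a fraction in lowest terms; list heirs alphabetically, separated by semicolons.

Bashir 1/9; Fahad 1/9; Samir 1/3; Umar 1/9; Zuhair 1/3

There is no surviving spouse, so the entire estate passes to Nabil's descendants per stirpes.
The estate is divided into 3 equal shares of 1/3 among Zuhair, Ibtisam, Jamal.
Zuhair is living and takes 1/3.
Ibtisam predeceased; the 1/3 allotted to Ibtisam's branch passes to Ibtisam's issue by representation.
Samir is the sole taker at this level and receives the full 1/3.
Jamal predeceased; the 1/3 allotted to Jamal's branch passes to Jamal's issue by representation.
The 1/3 is divided into 3 equal shares of 1/9 among Fahad, Bashir, Umar.
Fahad is living and takes 1/9.
Bashir is living and takes 1/9.
Umar is living and takes 1/9.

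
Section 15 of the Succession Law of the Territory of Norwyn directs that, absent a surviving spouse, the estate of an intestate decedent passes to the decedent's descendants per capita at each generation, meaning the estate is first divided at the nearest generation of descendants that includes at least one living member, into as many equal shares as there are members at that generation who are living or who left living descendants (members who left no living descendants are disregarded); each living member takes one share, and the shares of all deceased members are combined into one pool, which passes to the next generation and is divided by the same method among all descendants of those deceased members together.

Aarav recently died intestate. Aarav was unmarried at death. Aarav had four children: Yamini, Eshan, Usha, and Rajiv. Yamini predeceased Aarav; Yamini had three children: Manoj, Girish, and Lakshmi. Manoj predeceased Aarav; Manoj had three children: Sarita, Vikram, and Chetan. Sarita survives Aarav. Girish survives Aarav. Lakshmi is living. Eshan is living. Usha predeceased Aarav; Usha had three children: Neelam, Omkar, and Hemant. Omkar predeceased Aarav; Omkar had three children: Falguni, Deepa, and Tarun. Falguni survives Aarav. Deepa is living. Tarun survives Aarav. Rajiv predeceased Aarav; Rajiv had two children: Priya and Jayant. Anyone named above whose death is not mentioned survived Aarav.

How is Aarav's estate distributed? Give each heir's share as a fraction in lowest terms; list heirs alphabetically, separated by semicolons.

Chetan 1/32; Deepa 1/32; Eshan 1/4; Falguni 1/32; Girish 3/32; Hemant 3/32; Jayant 3/32; Lakshmi 3/32; Neelam 3/32; Priya 3/32; Sarita 1/32; Tarun 1/32; Vikram 1/32

There is no surviving spouse, so the entire estate passes to Aarav's descendants per capita at each generation.
At generation 1 (Yamini, Eshan, Usha, Rajiv) there are 4 shares of (1)/4 = 1/4 each.
Living: Eshan — each takes 1/4.
Deceased: Yamini, Usha, and Rajiv. Their combined 3/4 is pooled and carried to generation 2.
At generation 2 (Manoj, Girish, Lakshmi, Neelam, Omkar, Hemant, Priya, Jayant) there are 8 shares of (3/4)/8 = 3/32 each.
Living: Girish, Lakshmi, Neelam, Hemant, Priya, and Jayant — each takes 3/32.
Deceased: Manoj and Omkar. Their combined 3/16 is pooled and carried to generation 3.
At generation 3 (Sarita, Vikram, Chetan, Falguni, Deepa, Tarun) there are 6 shares of (3/16)/6 = 1/32 each.
Living: Sarita, Vikram, Chetan, Falguni, Deepa, and Tarun — each takes 1/32.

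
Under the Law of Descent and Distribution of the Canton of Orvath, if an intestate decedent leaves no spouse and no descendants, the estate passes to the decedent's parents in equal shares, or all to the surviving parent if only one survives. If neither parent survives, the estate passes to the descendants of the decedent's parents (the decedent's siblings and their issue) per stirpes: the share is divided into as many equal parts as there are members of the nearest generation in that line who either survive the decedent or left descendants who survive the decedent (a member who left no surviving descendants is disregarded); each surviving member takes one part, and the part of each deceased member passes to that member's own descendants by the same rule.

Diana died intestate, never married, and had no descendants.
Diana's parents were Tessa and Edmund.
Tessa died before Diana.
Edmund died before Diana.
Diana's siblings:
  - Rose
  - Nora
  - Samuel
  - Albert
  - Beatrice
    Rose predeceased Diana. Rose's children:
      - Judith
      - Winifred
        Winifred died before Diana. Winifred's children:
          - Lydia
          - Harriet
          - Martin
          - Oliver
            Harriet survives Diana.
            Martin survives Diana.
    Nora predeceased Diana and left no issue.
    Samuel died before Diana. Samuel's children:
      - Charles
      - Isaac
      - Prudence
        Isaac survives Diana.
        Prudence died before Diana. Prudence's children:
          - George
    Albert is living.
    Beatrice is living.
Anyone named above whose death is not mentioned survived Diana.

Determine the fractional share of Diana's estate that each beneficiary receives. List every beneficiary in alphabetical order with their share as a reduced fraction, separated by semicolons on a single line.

Neither parent survives and there are no descendants, so the estate passes to Diana's siblings and their issue per stirpes.
Nora left no surviving issue, so that branch lapses and is disregarded.
The estate is divided into 4 equal shares of 1/4 among Rose, Samuel, Albert, Beatrice.
Rose predeceased; the 1/4 allotted to Rose's branch passes to Rose's issue by representation.
The 1/4 is divided into 2 equal shares of 1/8 among Judith, Winifred.
Judith is living and takes 1/8.
Winifred predeceased; the 1/8 allotted to Winifred's branch passes to Winifred's issue by representation.
The 1/8 is divided into 4 equal shares of 1/32 among Lydia, Harriet, Martin, Oliver.
Lydia is living and takes 1/32.
Harriet is living and takes 1/32.
Martin is living and takes 1/32.
Oliver is living and takes 1/32.
Samuel predeceased; the 1/4 allotted to Samuel's branch passes to Samuel's issue by representation.
The 1/4 is divided into 3 equal shares of 1/12 among Charles, Isaac, Prudence.
Charles is living and takes 1/12.
Isaac is living and takes 1/12.
Prudence predeceased; the 1/12 allotted to Prudence's branch passes to Prudence's issue by representation.
George is the sole taker at this level and receives the full 1/12.
Albert is living and takes 1/4.
Beatrice is living and takes 1/4.

Albert 1/4; Beatrice 1/4; Charles 1/12; George 1/12; Harriet 1/32; Isaac 1/12; Judith 1/8; Lydia 1/32; Martin 1/32; Oliver 1/32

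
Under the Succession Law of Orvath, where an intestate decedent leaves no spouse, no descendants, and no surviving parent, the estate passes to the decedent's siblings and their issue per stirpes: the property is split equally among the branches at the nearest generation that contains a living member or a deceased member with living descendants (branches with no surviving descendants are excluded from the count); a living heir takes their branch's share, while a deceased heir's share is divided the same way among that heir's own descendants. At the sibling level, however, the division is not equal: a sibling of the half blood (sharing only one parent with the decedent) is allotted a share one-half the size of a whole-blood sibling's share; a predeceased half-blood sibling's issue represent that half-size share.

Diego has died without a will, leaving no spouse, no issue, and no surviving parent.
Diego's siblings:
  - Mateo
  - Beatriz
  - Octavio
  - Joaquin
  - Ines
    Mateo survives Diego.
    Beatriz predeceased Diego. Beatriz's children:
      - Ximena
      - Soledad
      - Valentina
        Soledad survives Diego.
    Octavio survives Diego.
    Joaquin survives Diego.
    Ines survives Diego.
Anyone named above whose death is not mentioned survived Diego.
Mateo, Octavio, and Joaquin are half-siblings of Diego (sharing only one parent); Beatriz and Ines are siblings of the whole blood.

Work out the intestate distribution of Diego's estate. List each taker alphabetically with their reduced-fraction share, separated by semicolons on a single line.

No spouse, descendants, or parent survives, so the estate passes to Diego's siblings per stirpes.
Half-blood siblings count for one-half the weight of whole-blood siblings at the initial division.
Dividing 1 in proportion to weights (total weight 7/2): Mateo (weight 1/2) → 1/7; Beatriz (weight 1) → 2/7; Octavio (weight 1/2) → 1/7; Joaquin (weight 1/2) → 1/7; Ines (weight 1) → 2/7.
Mateo is living and takes 1/7.
Beatriz predeceased; the 2/7 allotted to Beatriz's branch passes to Beatriz's issue by representation.
The 2/7 is divided into 3 equal shares of 2/21 among Ximena, Soledad, Valentina.
Ximena is living and takes 2/21.
Soledad is living and takes 2/21.
Valentina is living and takes 2/21.
Octavio is living and takes 1/7.
Joaquin is living and takes 1/7.
Ines is living and takes 2/7.

Ines 2/7; Joaquin 1/7; Mateo 1/7; Octavio 1/7; Soledad 2/21; Valentina 2/21; Ximena 2/21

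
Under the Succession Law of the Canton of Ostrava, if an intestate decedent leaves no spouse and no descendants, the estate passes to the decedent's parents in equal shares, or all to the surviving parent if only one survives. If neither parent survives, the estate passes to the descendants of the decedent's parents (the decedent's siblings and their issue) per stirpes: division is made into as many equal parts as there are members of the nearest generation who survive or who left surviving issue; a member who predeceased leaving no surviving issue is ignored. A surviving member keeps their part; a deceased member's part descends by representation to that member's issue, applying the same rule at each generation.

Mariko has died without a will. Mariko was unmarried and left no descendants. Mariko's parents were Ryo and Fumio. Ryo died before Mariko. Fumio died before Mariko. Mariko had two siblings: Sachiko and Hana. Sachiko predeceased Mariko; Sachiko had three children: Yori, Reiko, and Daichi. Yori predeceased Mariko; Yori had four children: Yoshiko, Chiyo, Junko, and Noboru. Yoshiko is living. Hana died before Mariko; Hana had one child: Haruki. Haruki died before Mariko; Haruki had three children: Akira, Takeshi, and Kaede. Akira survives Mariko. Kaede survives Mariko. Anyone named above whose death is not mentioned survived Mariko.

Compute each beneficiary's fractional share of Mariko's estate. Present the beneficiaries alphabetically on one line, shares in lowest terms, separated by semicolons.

Neither parent survives and there are no descendants, so the estate passes to Mariko's siblings and their issue per stirpes.
The estate is divided into 2 equal shares of 1/2 among Sachiko, Hana.
Sachiko predeceased; the 1/2 allotted to Sachiko's branch passes to Sachiko's issue by representation.
The 1/2 is divided into 3 equal shares of 1/6 among Yori, Reiko, Daichi.
Yori predeceased; the 1/6 allotted to Yori's branch passes to Yori's issue by representation.
The 1/6 is divided into 4 equal shares of 1/24 among Yoshiko, Chiyo, Junko, Noboru.
Yoshiko is living and takes 1/24.
Chiyo is living and takes 1/24.
Junko is living and takes 1/24.
Noboru is living and takes 1/24.
Reiko is living and takes 1/6.
Daichi is living and takes 1/6.
Hana predeceased; the 1/2 allotted to Hana's branch passes to Hana's issue by representation.
Haruki's line is the sole branch at this level, so the full 1/2 passes to Haruki's issue by representation.
The 1/2 is divided into 3 equal shares of 1/6 among Akira, Takeshi, Kaede.
Akira is living and takes 1/6.
Takeshi is living and takes 1/6.
Kaede is living and takes 1/6.

Akira 1/6; Chiyo 1/24; Daichi 1/6; Junko 1/24; Kaede 1/6; Noboru 1/24; Reiko 1/6; Takeshi 1/6; Yoshiko 1/24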